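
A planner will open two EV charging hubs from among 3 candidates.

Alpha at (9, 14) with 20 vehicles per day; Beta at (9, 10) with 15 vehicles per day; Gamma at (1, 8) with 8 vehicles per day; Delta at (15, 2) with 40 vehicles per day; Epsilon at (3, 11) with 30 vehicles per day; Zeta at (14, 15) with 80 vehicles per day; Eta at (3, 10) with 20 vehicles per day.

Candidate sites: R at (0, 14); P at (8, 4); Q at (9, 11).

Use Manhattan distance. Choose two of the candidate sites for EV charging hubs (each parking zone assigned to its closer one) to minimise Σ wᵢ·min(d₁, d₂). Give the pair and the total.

{P, Q}, total 1563

Evaluate every pair (each demand assigned to the nearer of the two):
  {P, Q}: total = 1563
  {R, Q}: total = 1771
  {R, P}: total = 2221
Best pair: {P, Q} with total 1563.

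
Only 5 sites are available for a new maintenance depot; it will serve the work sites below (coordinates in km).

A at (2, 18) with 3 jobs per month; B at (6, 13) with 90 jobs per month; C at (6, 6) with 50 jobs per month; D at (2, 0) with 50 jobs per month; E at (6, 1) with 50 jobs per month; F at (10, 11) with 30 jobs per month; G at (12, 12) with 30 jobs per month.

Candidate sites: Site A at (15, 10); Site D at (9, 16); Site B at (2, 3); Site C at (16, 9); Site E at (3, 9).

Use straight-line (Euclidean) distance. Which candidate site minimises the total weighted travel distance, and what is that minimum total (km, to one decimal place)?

Site E, total 2072.3 km

Total weighted distance at each candidate:
  Site A (15, 10): total = 3109.6
  Site D (9, 16): total = 2866.7
  Site B (2, 3): total = 2381.0
  Site C (16, 9): total = 3353.5
  Site E (3, 9): total = 2072.3
Minimum is at Site E with total 2072.3 km.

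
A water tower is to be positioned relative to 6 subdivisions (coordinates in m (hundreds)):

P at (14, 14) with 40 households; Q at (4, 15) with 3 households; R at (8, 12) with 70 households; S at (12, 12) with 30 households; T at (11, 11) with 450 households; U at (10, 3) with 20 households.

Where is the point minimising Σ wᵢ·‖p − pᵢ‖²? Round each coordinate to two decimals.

The minimiser of Σwᵢ‖p−pᵢ‖² is the weighted centroid p* = (Σwᵢpᵢ)/(Σwᵢ).
Σwᵢ = 613.
Σwᵢxᵢ = 40·14 + 3·4 + 70·8 + 30·12 + 450·11 + 20·10 = 6642.
Σwᵢyᵢ = 40·14 + 3·15 + 70·12 + 30·12 + 450·11 + 20·3 = 6815.
x* = 6642/613 = 10.84, y* = 6815/613 = 11.12.

(10.84, 11.12)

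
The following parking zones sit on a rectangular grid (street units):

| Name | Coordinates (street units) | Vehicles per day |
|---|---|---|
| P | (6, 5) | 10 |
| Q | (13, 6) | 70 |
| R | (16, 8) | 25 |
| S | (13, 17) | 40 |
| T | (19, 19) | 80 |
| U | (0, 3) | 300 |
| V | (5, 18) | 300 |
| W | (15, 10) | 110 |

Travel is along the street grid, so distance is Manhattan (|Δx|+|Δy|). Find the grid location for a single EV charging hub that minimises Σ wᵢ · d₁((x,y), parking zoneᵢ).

Manhattan distance separates: Σwᵢ(|x−xᵢ|+|y−yᵢ|) = Σwᵢ|x−xᵢ| + Σwᵢ|y−yᵢ|, so x and y are optimised independently as 1-D weighted medians.
Total weight W = 935; half = 467.5.
x-coordinate, sorted with cumulative weight:
  x=0 (U, w=300) cum 300
  x=5 (V, w=300) cum 600  ← median
  x=6 (P, w=10) cum 610
  x=13 (Q, w=70) cum 680
  x=13 (S, w=40) cum 720
  x=15 (W, w=110) cum 830
  x=16 (R, w=25) cum 855
  x=19 (T, w=80) cum 935
⇒ x* = 5
y-coordinate, sorted with cumulative weight:
  y=3 (U, w=300) cum 300
  y=5 (P, w=10) cum 310
  y=6 (Q, w=70) cum 380
  y=8 (R, w=25) cum 405
  y=10 (W, w=110) cum 515  ← median
  y=17 (S, w=40) cum 555
  y=18 (V, w=300) cum 855
  y=19 (T, w=80) cum 935
⇒ y* = 10

(5, 10)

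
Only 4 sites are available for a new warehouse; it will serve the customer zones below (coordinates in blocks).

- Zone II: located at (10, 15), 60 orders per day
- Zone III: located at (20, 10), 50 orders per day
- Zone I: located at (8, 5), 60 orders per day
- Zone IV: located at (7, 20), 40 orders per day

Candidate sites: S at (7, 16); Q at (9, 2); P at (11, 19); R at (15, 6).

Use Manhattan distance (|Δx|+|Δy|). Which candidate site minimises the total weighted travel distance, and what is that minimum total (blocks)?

S, total 2070 blocks

Total weighted distance at each candidate:
  S (7, 16): total = 2070
  Q (9, 2): total = 2830
  P (11, 19): total = 2420
  R (15, 6): total = 2650
Minimum is at S with total 2070 blocks.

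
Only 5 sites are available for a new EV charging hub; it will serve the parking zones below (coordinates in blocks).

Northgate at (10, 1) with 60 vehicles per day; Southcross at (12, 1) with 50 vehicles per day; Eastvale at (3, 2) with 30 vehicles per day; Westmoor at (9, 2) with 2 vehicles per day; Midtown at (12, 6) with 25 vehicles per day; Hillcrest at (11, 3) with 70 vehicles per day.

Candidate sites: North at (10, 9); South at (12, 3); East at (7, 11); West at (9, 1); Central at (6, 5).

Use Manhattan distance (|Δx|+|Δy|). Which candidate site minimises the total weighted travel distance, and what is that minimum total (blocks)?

South, total 793 blocks

Total weighted distance at each candidate:
  North (10, 9): total = 2031
  South (12, 3): total = 793
  East (7, 11): total = 3032
  West (9, 1): total = 902
  Central (6, 5): total = 1837
Minimum is at South with total 793 blocks.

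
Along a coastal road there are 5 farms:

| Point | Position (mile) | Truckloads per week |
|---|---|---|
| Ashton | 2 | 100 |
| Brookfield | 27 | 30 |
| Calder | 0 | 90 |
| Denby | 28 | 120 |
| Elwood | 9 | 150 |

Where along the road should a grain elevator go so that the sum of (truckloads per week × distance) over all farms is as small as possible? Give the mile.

x = 9

For a sum of weighted absolute distances on a line, the optimum is the weighted median (not the mean). Total weight W = 490; half-weight = 245.
Sort by position and accumulate weight:
  mile 0 (Calder, w=90) → cum 90
  mile 2 (Ashton, w=100) → cum 190
  mile 9 (Elwood, w=150) → cum 340  ≥ 245 → median here
  mile 27 (Brookfield, w=30) → cum 370
  mile 28 (Denby, w=120) → cum 490
Optimal location: mile 9.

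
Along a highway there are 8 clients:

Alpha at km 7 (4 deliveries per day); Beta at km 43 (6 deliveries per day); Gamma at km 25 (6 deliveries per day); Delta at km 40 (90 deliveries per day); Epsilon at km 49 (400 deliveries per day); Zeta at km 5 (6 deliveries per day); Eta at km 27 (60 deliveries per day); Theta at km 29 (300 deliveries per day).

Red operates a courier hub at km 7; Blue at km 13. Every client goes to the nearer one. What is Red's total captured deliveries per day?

The indifferent point is the midpoint (7+13)/2 = 10; clients left of it (closer to Red at 7) go to Red, those right go to Blue.
  Zeta at 5 (w=6) → Red
  Alpha at 7 (w=4) → Red
  Gamma at 25 (w=6) → Blue
  Eta at 27 (w=60) → Blue
  Theta at 29 (w=300) → Blue
  Delta at 40 (w=90) → Blue
  Beta at 43 (w=6) → Blue
  Epsilon at 49 (w=400) → Blue
Red captures 10; Blue captures 862.

10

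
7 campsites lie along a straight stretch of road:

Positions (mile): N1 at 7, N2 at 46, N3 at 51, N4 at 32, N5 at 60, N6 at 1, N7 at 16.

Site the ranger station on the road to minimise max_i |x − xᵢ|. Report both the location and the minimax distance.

The 1-center on a line is the midpoint of the two extreme points: leftmost at 1, rightmost at 60.
Optimal location = (1 + 60)/2 = 30.5; maximum distance = (60 − 1)/2 = 29.5.

location 30.5, max distance 29.5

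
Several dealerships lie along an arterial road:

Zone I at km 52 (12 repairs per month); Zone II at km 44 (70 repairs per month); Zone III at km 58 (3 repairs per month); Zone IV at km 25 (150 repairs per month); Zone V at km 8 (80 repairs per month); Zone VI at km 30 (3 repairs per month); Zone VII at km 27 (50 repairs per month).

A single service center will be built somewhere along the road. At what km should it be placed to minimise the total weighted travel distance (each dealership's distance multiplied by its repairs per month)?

For a sum of weighted absolute distances on a line, the optimum is the weighted median (not the mean). Total weight W = 368; half-weight = 184.
Sort by position and accumulate weight:
  km 8 (Zone V, w=80) → cum 80
  km 25 (Zone IV, w=150) → cum 230  ≥ 184 → median here
  km 27 (Zone VII, w=50) → cum 280
  km 30 (Zone VI, w=3) → cum 283
  km 44 (Zone II, w=70) → cum 353
  km 52 (Zone I, w=12) → cum 365
  km 58 (Zone III, w=3) → cum 368
Optimal location: km 25.

x = 25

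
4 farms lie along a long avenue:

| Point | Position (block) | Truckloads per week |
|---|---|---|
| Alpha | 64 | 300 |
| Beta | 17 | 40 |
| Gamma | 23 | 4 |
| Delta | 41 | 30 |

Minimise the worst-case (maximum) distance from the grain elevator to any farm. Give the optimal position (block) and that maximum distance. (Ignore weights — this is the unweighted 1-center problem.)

location 40.5, max distance 23.5

The 1-center on a line is the midpoint of the two extreme points: leftmost at 17, rightmost at 64.
Optimal location = (17 + 64)/2 = 40.5; maximum distance = (64 − 17)/2 = 23.5.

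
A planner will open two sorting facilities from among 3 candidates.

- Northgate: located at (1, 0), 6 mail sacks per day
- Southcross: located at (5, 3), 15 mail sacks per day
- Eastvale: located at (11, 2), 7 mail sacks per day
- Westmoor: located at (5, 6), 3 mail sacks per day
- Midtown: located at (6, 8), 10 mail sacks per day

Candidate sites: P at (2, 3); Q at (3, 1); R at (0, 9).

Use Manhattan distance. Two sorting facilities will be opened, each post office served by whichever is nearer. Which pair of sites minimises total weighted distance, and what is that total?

Evaluate every pair (each demand assigned to the nearer of the two):
  {P, R}: total = 227
  {Q, R}: total = 232
  {P, Q}: total = 234
Best pair: {P, R} with total 227.

{P, R}, total 227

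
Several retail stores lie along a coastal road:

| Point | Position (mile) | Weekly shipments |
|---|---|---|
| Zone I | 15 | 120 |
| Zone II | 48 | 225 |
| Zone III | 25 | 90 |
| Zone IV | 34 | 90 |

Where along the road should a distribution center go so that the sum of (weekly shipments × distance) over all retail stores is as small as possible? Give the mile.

x = 34

For a sum of weighted absolute distances on a line, the optimum is the weighted median (not the mean). Total weight W = 525; half-weight = 262.5.
Sort by position and accumulate weight:
  mile 15 (Zone I, w=120) → cum 120
  mile 25 (Zone III, w=90) → cum 210
  mile 34 (Zone IV, w=90) → cum 300  ≥ 262.5 → median here
  mile 48 (Zone II, w=225) → cum 525
Optimal location: mile 34.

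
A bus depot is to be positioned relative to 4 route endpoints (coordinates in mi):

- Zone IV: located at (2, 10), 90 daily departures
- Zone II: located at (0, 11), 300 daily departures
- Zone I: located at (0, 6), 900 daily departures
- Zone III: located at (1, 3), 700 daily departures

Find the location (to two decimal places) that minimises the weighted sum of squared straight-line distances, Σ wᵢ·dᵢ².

The minimiser of Σwᵢ‖p−pᵢ‖² is the weighted centroid p* = (Σwᵢpᵢ)/(Σwᵢ).
Σwᵢ = 1990.
Σwᵢxᵢ = 90·2 + 300·0 + 900·0 + 700·1 = 880.
Σwᵢyᵢ = 90·10 + 300·11 + 900·6 + 700·3 = 11700.
x* = 880/1990 = 0.44, y* = 11700/1990 = 5.88.

(0.44, 5.88)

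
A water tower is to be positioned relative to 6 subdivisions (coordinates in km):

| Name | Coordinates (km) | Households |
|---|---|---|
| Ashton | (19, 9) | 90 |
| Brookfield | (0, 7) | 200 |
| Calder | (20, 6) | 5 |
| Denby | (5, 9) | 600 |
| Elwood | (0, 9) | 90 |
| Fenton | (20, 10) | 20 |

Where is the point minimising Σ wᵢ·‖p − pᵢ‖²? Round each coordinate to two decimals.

The minimiser of Σwᵢ‖p−pᵢ‖² is the weighted centroid p* = (Σwᵢpᵢ)/(Σwᵢ).
Σwᵢ = 1005.
Σwᵢxᵢ = 90·19 + 200·0 + 5·20 + 600·5 + 90·0 + 20·20 = 5210.
Σwᵢyᵢ = 90·9 + 200·7 + 5·6 + 600·9 + 90·9 + 20·10 = 8650.
x* = 5210/1005 = 5.18, y* = 8650/1005 = 8.61.

(5.18, 8.61)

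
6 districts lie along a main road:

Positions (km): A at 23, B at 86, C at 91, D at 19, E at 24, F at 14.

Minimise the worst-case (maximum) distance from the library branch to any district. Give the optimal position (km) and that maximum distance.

The 1-center on a line is the midpoint of the two extreme points: leftmost at 14, rightmost at 91.
Optimal location = (14 + 91)/2 = 52.5; maximum distance = (91 − 14)/2 = 38.5.

location 52.5, max distance 38.5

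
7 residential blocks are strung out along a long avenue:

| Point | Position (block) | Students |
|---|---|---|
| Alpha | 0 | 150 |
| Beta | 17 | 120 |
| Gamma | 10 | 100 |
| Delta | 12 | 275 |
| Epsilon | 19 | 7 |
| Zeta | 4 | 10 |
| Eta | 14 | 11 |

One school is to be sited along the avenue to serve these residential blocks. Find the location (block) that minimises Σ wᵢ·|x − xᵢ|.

For a sum of weighted absolute distances on a line, the optimum is the weighted median (not the mean). Total weight W = 673; half-weight = 336.5.
Sort by position and accumulate weight:
  block 0 (Alpha, w=150) → cum 150
  block 4 (Zeta, w=10) → cum 160
  block 10 (Gamma, w=100) → cum 260
  block 12 (Delta, w=275) → cum 535  ≥ 336.5 → median here
  block 14 (Eta, w=11) → cum 546
  block 17 (Beta, w=120) → cum 666
  block 19 (Epsilon, w=7) → cum 673
Optimal location: block 12.

x = 12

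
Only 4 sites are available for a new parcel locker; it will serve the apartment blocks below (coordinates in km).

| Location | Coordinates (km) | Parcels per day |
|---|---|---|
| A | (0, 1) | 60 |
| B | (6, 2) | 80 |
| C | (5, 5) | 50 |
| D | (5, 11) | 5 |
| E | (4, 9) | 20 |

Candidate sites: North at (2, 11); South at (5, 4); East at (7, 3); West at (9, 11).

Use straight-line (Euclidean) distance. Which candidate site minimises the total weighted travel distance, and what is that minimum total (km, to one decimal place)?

South, total 715.7 km

Total weighted distance at each candidate:
  North (2, 11): total = 1806.8
  South (5, 4): total = 715.7
  East (7, 3): total = 866.8
  West (9, 11): total = 2054.4
Minimum is at South with total 715.7 km.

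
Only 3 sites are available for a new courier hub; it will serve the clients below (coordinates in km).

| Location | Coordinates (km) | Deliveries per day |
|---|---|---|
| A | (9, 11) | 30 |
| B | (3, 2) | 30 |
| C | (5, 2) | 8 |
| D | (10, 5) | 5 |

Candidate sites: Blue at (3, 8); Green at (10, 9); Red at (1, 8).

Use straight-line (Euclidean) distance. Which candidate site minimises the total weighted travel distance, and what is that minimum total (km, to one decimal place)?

Total weighted distance at each candidate:
  Blue (3, 8): total = 469.9
  Green (10, 9): total = 452.9
  Red (1, 8): total = 551.2
Minimum is at Green with total 452.9 km.

Green, total 452.9 km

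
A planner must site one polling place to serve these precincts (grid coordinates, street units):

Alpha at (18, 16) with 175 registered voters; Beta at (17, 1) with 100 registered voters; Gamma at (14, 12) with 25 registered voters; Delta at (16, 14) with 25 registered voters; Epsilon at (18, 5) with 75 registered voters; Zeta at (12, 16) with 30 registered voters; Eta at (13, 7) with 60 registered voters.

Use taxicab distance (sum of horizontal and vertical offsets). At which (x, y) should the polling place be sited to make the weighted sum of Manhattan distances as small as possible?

Manhattan distance separates: Σwᵢ(|x−xᵢ|+|y−yᵢ|) = Σwᵢ|x−xᵢ| + Σwᵢ|y−yᵢ|, so x and y are optimised independently as 1-D weighted medians.
Total weight W = 490; half = 245.
x-coordinate, sorted with cumulative weight:
  x=12 (Zeta, w=30) cum 30
  x=13 (Eta, w=60) cum 90
  x=14 (Gamma, w=25) cum 115
  x=16 (Delta, w=25) cum 140
  x=17 (Beta, w=100) cum 240
  x=18 (Alpha, w=175) cum 415  ← median
  x=18 (Epsilon, w=75) cum 490
⇒ x* = 18
y-coordinate, sorted with cumulative weight:
  y=1 (Beta, w=100) cum 100
  y=5 (Epsilon, w=75) cum 175
  y=7 (Eta, w=60) cum 235
  y=12 (Gamma, w=25) cum 260  ← median
  y=14 (Delta, w=25) cum 285
  y=16 (Alpha, w=175) cum 460
  y=16 (Zeta, w=30) cum 490
⇒ y* = 12

(18, 12)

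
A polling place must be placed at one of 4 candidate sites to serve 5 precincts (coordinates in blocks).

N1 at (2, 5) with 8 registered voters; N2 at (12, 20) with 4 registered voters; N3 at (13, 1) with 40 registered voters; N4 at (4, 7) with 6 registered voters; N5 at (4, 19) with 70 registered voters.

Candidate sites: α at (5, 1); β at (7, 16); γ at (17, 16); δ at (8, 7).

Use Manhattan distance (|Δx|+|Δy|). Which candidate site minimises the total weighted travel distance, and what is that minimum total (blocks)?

Total weighted distance at each candidate:
  α (5, 1): total = 1852
  β (7, 16): total = 1496
  γ (17, 16): total = 2256
  δ (8, 7): total = 1716
Minimum is at β with total 1496 blocks.

β, total 1496 blocks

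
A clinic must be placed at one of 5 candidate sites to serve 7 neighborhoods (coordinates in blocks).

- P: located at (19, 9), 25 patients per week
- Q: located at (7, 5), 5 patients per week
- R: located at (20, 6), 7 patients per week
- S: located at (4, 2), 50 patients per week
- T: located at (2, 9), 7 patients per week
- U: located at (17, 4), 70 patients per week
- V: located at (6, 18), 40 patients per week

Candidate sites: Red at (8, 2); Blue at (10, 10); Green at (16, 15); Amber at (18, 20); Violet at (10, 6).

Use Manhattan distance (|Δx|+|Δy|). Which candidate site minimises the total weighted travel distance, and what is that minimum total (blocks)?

Violet, total 2237 blocks

Total weighted distance at each candidate:
  Red (8, 2): total = 2363
  Blue (10, 10): total = 2541
  Green (16, 15): total = 3161
  Amber (18, 20): total = 4081
  Violet (10, 6): total = 2237
Minimum is at Violet with total 2237 blocks.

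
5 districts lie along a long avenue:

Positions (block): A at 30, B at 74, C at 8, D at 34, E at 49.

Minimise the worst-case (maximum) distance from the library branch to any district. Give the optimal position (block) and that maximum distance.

location 41, max distance 33

The 1-center on a line is the midpoint of the two extreme points: leftmost at 8, rightmost at 74.
Optimal location = (8 + 74)/2 = 41; maximum distance = (74 − 8)/2 = 33.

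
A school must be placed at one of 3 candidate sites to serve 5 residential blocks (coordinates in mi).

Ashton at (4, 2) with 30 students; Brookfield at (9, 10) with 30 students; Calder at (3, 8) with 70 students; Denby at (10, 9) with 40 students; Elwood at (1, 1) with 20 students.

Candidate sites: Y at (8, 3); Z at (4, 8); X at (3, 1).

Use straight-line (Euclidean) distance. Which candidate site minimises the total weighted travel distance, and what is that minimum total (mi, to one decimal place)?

Total weighted distance at each candidate:
  Y (8, 3): total = 1229.4
  Z (4, 8): total = 807.2
  X (3, 1): total = 1322.1
Minimum is at Z with total 807.2 mi.

Z, total 807.2 mi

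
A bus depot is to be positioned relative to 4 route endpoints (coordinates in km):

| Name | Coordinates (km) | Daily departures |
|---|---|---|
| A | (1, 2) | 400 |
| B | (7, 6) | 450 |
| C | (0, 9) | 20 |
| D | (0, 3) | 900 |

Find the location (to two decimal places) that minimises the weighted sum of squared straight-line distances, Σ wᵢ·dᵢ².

The minimiser of Σwᵢ‖p−pᵢ‖² is the weighted centroid p* = (Σwᵢpᵢ)/(Σwᵢ).
Σwᵢ = 1770.
Σwᵢxᵢ = 400·1 + 450·7 + 20·0 + 900·0 = 3550.
Σwᵢyᵢ = 400·2 + 450·6 + 20·9 + 900·3 = 6380.
x* = 3550/1770 = 2.01, y* = 6380/1770 = 3.60.

(2.01, 3.60)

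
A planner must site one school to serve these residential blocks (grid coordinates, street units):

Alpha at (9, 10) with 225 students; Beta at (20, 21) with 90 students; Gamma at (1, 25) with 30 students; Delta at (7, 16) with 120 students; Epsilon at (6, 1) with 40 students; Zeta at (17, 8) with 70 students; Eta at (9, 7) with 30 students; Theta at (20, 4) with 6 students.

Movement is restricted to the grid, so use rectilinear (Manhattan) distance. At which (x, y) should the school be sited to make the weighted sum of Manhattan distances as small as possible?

(9, 10)

Manhattan distance separates: Σwᵢ(|x−xᵢ|+|y−yᵢ|) = Σwᵢ|x−xᵢ| + Σwᵢ|y−yᵢ|, so x and y are optimised independently as 1-D weighted medians.
Total weight W = 611; half = 305.5.
x-coordinate, sorted with cumulative weight:
  x=1 (Gamma, w=30) cum 30
  x=6 (Epsilon, w=40) cum 70
  x=7 (Delta, w=120) cum 190
  x=9 (Alpha, w=225) cum 415  ← median
  x=9 (Eta, w=30) cum 445
  x=17 (Zeta, w=70) cum 515
  x=20 (Beta, w=90) cum 605
  x=20 (Theta, w=6) cum 611
⇒ x* = 9
y-coordinate, sorted with cumulative weight:
  y=1 (Epsilon, w=40) cum 40
  y=4 (Theta, w=6) cum 46
  y=7 (Eta, w=30) cum 76
  y=8 (Zeta, w=70) cum 146
  y=10 (Alpha, w=225) cum 371  ← median
  y=16 (Delta, w=120) cum 491
  y=21 (Beta, w=90) cum 581
  y=25 (Gamma, w=30) cum 611
⇒ y* = 10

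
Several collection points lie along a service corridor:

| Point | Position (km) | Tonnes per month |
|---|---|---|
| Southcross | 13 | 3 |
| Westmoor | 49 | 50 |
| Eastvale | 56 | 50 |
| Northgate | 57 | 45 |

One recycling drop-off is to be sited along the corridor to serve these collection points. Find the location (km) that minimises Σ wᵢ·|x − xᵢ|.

For a sum of weighted absolute distances on a line, the optimum is the weighted median (not the mean). Total weight W = 148; half-weight = 74.
Sort by position and accumulate weight:
  km 13 (Southcross, w=3) → cum 3
  km 49 (Westmoor, w=50) → cum 53
  km 56 (Eastvale, w=50) → cum 103  ≥ 74 → median here
  km 57 (Northgate, w=45) → cum 148
Optimal location: km 56.

x = 56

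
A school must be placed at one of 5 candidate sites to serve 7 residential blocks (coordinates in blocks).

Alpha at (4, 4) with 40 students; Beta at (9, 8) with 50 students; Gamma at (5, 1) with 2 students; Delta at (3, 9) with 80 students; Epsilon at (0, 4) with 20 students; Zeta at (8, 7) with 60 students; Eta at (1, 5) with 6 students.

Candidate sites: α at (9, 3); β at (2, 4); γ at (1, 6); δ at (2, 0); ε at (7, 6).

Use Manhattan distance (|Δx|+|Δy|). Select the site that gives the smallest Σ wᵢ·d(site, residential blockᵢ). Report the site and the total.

ε, total 1316 blocks

Total weighted distance at each candidate:
  α (9, 3): total = 2022
  β (2, 4): total = 1714
  γ (1, 6): total = 1664
  δ (2, 0): total = 2734
  ε (7, 6): total = 1316
Minimum is at ε with total 1316 blocks.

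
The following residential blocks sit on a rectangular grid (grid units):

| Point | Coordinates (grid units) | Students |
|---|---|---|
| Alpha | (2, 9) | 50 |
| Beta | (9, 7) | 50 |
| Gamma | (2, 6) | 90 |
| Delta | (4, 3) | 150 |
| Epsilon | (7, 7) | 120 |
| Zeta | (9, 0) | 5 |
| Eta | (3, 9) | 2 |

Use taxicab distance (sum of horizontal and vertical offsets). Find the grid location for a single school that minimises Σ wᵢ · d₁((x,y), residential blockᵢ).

(4, 6)

Manhattan distance separates: Σwᵢ(|x−xᵢ|+|y−yᵢ|) = Σwᵢ|x−xᵢ| + Σwᵢ|y−yᵢ|, so x and y are optimised independently as 1-D weighted medians.
Total weight W = 467; half = 233.5.
x-coordinate, sorted with cumulative weight:
  x=2 (Alpha, w=50) cum 50
  x=2 (Gamma, w=90) cum 140
  x=3 (Eta, w=2) cum 142
  x=4 (Delta, w=150) cum 292  ← median
  x=7 (Epsilon, w=120) cum 412
  x=9 (Beta, w=50) cum 462
  x=9 (Zeta, w=5) cum 467
⇒ x* = 4
y-coordinate, sorted with cumulative weight:
  y=0 (Zeta, w=5) cum 5
  y=3 (Delta, w=150) cum 155
  y=6 (Gamma, w=90) cum 245  ← median
  y=7 (Beta, w=50) cum 295
  y=7 (Epsilon, w=120) cum 415
  y=9 (Alpha, w=50) cum 465
  y=9 (Eta, w=2) cum 467
⇒ y* = 6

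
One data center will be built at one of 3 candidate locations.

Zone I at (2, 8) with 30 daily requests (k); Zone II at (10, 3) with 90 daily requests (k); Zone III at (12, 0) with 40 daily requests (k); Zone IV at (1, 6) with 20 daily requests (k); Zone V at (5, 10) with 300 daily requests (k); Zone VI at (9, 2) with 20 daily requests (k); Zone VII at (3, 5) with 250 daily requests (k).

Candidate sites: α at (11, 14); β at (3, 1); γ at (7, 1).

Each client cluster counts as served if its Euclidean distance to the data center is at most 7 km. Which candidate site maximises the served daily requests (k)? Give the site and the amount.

γ, covering 400

Coverage radius r = 7 km; a point is covered iff (Δx)²+(Δy)² ≤ 7² = 49.
  α (11, 14): covers {none} → 0
  β (3, 1): covers {Zone IV, Zone VI, Zone VII} → 290
  γ (7, 1): covers {Zone II, Zone III, Zone VI, Zone VII} → 400
Maximum coverage at γ: 400 daily requests (k).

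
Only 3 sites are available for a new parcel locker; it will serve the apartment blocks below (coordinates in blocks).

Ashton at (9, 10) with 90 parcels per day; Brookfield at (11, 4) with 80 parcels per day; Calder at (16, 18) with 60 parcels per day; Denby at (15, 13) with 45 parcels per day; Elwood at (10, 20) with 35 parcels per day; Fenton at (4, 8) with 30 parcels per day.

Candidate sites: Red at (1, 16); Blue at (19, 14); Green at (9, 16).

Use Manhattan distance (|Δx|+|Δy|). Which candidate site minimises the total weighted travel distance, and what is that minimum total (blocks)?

Green, total 3170 blocks

Total weighted distance at each candidate:
  Red (1, 16): total = 5590
  Blue (19, 14): total = 4500
  Green (9, 16): total = 3170
Minimum is at Green with total 3170 blocks.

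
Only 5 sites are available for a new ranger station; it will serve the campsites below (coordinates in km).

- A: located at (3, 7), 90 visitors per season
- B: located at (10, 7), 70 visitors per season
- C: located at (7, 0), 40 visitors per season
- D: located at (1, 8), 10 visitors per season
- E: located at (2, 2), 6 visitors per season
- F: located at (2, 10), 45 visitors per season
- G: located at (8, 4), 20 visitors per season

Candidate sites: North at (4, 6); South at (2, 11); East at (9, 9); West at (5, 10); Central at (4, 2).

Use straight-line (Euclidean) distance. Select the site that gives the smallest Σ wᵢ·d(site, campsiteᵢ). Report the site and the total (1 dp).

Total weighted distance at each candidate:
  North (4, 6): total = 1175.0
  South (2, 11): total = 1795.5
  East (9, 9): total = 1654.7
  West (5, 10): total = 1505.7
  Central (4, 2): total = 1689.5
Minimum is at North with total 1175.0 km.

North, total 1175.0 km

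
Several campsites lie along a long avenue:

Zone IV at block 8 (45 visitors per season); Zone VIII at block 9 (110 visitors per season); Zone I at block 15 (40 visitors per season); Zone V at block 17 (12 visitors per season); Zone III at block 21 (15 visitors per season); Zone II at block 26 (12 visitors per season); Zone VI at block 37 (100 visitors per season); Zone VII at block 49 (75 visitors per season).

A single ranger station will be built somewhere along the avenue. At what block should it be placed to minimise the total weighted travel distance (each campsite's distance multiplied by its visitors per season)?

For a sum of weighted absolute distances on a line, the optimum is the weighted median (not the mean). Total weight W = 409; half-weight = 204.5.
Sort by position and accumulate weight:
  block 8 (Zone IV, w=45) → cum 45
  block 9 (Zone VIII, w=110) → cum 155
  block 15 (Zone I, w=40) → cum 195
  block 17 (Zone V, w=12) → cum 207  ≥ 204.5 → median here
  block 21 (Zone III, w=15) → cum 222
  block 26 (Zone II, w=12) → cum 234
  block 37 (Zone VI, w=100) → cum 334
  block 49 (Zone VII, w=75) → cum 409
Optimal location: block 17.

x = 17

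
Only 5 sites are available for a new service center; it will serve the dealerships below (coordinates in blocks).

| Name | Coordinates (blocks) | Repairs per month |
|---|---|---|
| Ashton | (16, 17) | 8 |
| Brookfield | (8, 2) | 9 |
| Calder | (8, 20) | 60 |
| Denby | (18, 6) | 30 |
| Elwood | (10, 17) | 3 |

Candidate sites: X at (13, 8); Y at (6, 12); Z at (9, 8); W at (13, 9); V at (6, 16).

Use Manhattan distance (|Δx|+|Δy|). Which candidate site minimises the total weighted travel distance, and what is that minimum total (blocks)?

Total weighted distance at each candidate:
  X (13, 8): total = 1461
  Y (6, 12): total = 1395
  Z (9, 8): total = 1331
  W (13, 9): total = 1429
  V (6, 16): total = 1267
Minimum is at V with total 1267 blocks.

V, total 1267 blocks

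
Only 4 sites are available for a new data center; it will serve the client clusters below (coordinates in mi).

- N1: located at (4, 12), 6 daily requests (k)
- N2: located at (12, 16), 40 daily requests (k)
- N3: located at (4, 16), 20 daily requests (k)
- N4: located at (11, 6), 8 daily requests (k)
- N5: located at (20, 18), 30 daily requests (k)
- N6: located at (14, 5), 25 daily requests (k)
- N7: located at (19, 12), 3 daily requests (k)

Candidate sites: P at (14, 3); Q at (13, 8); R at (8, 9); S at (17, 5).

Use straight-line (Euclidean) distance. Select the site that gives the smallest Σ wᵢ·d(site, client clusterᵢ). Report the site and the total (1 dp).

Q, total 1111.9 mi

Total weighted distance at each candidate:
  P (14, 3): total = 1534.4
  Q (13, 8): total = 1111.9
  R (8, 9): total = 1212.2
  S (17, 5): total = 1458.3
Minimum is at Q with total 1111.9 mi.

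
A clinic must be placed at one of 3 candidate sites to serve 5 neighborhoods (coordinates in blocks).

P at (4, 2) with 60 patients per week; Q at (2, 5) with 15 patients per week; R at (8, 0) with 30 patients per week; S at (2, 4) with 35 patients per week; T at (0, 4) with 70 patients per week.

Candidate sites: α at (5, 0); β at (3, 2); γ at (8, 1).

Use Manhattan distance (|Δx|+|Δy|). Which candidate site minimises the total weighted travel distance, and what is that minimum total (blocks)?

β, total 785 blocks

Total weighted distance at each candidate:
  α (5, 0): total = 1265
  β (3, 2): total = 785
  γ (8, 1): total = 1565
Minimum is at β with total 785 blocks.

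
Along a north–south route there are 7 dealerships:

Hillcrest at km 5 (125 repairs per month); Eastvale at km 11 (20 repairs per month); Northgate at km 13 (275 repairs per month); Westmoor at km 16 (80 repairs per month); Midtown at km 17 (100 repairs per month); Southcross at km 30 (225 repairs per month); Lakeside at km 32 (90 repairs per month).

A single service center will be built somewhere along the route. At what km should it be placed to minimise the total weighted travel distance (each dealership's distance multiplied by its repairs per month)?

x = 16

For a sum of weighted absolute distances on a line, the optimum is the weighted median (not the mean). Total weight W = 915; half-weight = 457.5.
Sort by position and accumulate weight:
  km 5 (Hillcrest, w=125) → cum 125
  km 11 (Eastvale, w=20) → cum 145
  km 13 (Northgate, w=275) → cum 420
  km 16 (Westmoor, w=80) → cum 500  ≥ 457.5 → median here
  km 17 (Midtown, w=100) → cum 600
  km 30 (Southcross, w=225) → cum 825
  km 32 (Lakeside, w=90) → cum 915
Optimal location: km 16.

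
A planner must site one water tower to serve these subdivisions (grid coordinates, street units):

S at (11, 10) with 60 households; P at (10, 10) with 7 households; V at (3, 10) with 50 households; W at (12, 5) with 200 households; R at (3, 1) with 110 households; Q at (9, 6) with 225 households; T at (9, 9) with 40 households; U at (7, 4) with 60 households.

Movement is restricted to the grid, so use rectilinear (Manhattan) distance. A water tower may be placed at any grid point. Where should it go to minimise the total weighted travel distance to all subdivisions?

Manhattan distance separates: Σwᵢ(|x−xᵢ|+|y−yᵢ|) = Σwᵢ|x−xᵢ| + Σwᵢ|y−yᵢ|, so x and y are optimised independently as 1-D weighted medians.
Total weight W = 752; half = 376.
x-coordinate, sorted with cumulative weight:
  x=3 (V, w=50) cum 50
  x=3 (R, w=110) cum 160
  x=7 (U, w=60) cum 220
  x=9 (Q, w=225) cum 445  ← median
  x=9 (T, w=40) cum 485
  x=10 (P, w=7) cum 492
  x=11 (S, w=60) cum 552
  x=12 (W, w=200) cum 752
⇒ x* = 9
y-coordinate, sorted with cumulative weight:
  y=1 (R, w=110) cum 110
  y=4 (U, w=60) cum 170
  y=5 (W, w=200) cum 370
  y=6 (Q, w=225) cum 595  ← median
  y=9 (T, w=40) cum 635
  y=10 (S, w=60) cum 695
  y=10 (P, w=7) cum 702
  y=10 (V, w=50) cum 752
⇒ y* = 6

(9, 6)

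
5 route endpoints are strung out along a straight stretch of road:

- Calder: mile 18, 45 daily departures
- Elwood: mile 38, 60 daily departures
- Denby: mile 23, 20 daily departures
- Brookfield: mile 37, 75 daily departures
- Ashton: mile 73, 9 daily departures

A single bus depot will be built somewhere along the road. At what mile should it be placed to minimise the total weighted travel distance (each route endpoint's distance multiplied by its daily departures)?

x = 37

For a sum of weighted absolute distances on a line, the optimum is the weighted median (not the mean). Total weight W = 209; half-weight = 104.5.
Sort by position and accumulate weight:
  mile 18 (Calder, w=45) → cum 45
  mile 23 (Denby, w=20) → cum 65
  mile 37 (Brookfield, w=75) → cum 140  ≥ 104.5 → median here
  mile 38 (Elwood, w=60) → cum 200
  mile 73 (Ashton, w=9) → cum 209
Optimal location: mile 37.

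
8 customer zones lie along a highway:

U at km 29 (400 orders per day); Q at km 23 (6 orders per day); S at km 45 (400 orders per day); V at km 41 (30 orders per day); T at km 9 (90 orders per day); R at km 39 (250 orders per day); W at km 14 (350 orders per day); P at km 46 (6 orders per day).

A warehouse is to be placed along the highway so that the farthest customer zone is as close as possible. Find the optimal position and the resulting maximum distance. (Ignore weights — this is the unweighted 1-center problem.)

location 27.5, max distance 18.5

The 1-center on a line is the midpoint of the two extreme points: leftmost at 9, rightmost at 46.
Optimal location = (9 + 46)/2 = 27.5; maximum distance = (46 − 9)/2 = 18.5.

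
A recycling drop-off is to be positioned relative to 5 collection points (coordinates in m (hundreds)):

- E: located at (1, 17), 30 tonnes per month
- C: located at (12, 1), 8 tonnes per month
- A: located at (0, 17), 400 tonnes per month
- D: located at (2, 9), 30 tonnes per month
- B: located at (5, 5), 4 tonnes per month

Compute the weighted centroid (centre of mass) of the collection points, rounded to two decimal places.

(0.44, 16.12)

The minimiser of Σwᵢ‖p−pᵢ‖² is the weighted centroid p* = (Σwᵢpᵢ)/(Σwᵢ).
Σwᵢ = 472.
Σwᵢxᵢ = 30·1 + 8·12 + 400·0 + 30·2 + 4·5 = 206.
Σwᵢyᵢ = 30·17 + 8·1 + 400·17 + 30·9 + 4·5 = 7608.
x* = 206/472 = 0.44, y* = 7608/472 = 16.12.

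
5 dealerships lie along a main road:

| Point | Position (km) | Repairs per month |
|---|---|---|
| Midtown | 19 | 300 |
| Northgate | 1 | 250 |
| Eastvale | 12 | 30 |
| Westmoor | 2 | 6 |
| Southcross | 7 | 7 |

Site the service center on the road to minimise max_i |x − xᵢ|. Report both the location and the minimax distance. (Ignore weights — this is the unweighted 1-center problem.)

location 10, max distance 9

The 1-center on a line is the midpoint of the two extreme points: leftmost at 1, rightmost at 19.
Optimal location = (1 + 19)/2 = 10; maximum distance = (19 − 1)/2 = 9.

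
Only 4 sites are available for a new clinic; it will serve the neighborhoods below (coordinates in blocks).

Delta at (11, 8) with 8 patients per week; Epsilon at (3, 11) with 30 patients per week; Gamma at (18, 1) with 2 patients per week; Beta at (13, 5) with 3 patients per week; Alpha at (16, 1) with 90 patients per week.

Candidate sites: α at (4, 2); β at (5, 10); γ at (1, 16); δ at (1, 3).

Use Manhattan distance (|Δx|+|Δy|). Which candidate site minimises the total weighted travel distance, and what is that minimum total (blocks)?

Total weighted distance at each candidate:
  α (4, 2): total = 1640
  β (5, 10): total = 2037
  γ (1, 16): total = 3187
  δ (1, 3): total = 2030
Minimum is at α with total 1640 blocks.

α, total 1640 blocks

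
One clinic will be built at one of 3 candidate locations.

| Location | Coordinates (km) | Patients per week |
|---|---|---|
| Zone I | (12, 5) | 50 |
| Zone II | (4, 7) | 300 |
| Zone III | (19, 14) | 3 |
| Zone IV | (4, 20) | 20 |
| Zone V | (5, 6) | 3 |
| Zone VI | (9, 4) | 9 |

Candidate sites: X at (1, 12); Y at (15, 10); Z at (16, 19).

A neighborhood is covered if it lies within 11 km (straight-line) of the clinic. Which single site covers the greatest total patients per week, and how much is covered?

Coverage radius r = 11 km; a point is covered iff (Δx)²+(Δy)² ≤ 11² = 121.
  X (1, 12): covers {Zone II, Zone IV, Zone V} → 323
  Y (15, 10): covers {Zone I, Zone III, Zone V, Zone VI} → 65
  Z (16, 19): covers {Zone III} → 3
Maximum coverage at X: 323 patients per week.

X, covering 323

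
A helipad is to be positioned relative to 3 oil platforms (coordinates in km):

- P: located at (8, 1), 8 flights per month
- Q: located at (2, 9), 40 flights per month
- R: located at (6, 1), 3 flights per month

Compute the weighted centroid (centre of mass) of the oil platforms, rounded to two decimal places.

(3.18, 7.27)

The minimiser of Σwᵢ‖p−pᵢ‖² is the weighted centroid p* = (Σwᵢpᵢ)/(Σwᵢ).
Σwᵢ = 51.
Σwᵢxᵢ = 8·8 + 40·2 + 3·6 = 162.
Σwᵢyᵢ = 8·1 + 40·9 + 3·1 = 371.
x* = 162/51 = 3.18, y* = 371/51 = 7.27.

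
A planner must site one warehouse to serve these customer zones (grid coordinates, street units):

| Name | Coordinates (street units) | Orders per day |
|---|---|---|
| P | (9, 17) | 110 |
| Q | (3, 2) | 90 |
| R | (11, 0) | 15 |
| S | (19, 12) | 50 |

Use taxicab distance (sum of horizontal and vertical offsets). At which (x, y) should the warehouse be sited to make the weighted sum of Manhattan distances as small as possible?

(9, 12)

Manhattan distance separates: Σwᵢ(|x−xᵢ|+|y−yᵢ|) = Σwᵢ|x−xᵢ| + Σwᵢ|y−yᵢ|, so x and y are optimised independently as 1-D weighted medians.
Total weight W = 265; half = 132.5.
x-coordinate, sorted with cumulative weight:
  x=3 (Q, w=90) cum 90
  x=9 (P, w=110) cum 200  ← median
  x=11 (R, w=15) cum 215
  x=19 (S, w=50) cum 265
⇒ x* = 9
y-coordinate, sorted with cumulative weight:
  y=0 (R, w=15) cum 15
  y=2 (Q, w=90) cum 105
  y=12 (S, w=50) cum 155  ← median
  y=17 (P, w=110) cum 265
⇒ y* = 12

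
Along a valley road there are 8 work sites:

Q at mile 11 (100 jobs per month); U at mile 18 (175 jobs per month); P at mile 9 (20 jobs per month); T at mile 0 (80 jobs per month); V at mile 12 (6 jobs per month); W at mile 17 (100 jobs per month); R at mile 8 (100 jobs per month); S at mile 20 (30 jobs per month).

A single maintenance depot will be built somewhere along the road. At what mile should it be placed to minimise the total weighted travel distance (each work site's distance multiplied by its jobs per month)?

x = 12

For a sum of weighted absolute distances on a line, the optimum is the weighted median (not the mean). Total weight W = 611; half-weight = 305.5.
Sort by position and accumulate weight:
  mile 0 (T, w=80) → cum 80
  mile 8 (R, w=100) → cum 180
  mile 9 (P, w=20) → cum 200
  mile 11 (Q, w=100) → cum 300
  mile 12 (V, w=6) → cum 306  ≥ 305.5 → median here
  mile 17 (W, w=100) → cum 406
  mile 18 (U, w=175) → cum 581
  mile 20 (S, w=30) → cum 611
Optimal location: mile 12.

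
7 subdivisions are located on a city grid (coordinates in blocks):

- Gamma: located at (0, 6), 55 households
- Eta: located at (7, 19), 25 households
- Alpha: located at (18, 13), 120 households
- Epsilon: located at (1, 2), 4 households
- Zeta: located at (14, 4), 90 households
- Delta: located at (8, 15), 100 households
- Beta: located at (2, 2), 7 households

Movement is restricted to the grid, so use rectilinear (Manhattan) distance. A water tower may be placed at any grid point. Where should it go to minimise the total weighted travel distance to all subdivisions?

(14, 13)

Manhattan distance separates: Σwᵢ(|x−xᵢ|+|y−yᵢ|) = Σwᵢ|x−xᵢ| + Σwᵢ|y−yᵢ|, so x and y are optimised independently as 1-D weighted medians.
Total weight W = 401; half = 200.5.
x-coordinate, sorted with cumulative weight:
  x=0 (Gamma, w=55) cum 55
  x=1 (Epsilon, w=4) cum 59
  x=2 (Beta, w=7) cum 66
  x=7 (Eta, w=25) cum 91
  x=8 (Delta, w=100) cum 191
  x=14 (Zeta, w=90) cum 281  ← median
  x=18 (Alpha, w=120) cum 401
⇒ x* = 14
y-coordinate, sorted with cumulative weight:
  y=2 (Epsilon, w=4) cum 4
  y=2 (Beta, w=7) cum 11
  y=4 (Zeta, w=90) cum 101
  y=6 (Gamma, w=55) cum 156
  y=13 (Alpha, w=120) cum 276  ← median
  y=15 (Delta, w=100) cum 376
  y=19 (Eta, w=25) cum 401
⇒ y* = 13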